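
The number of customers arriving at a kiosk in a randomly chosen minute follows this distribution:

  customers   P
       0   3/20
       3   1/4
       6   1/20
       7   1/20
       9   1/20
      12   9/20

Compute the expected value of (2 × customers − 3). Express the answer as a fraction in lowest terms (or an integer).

E[2x-3] = (3/20)·(-3) + (1/4)·3 + (1/20)·9 + (1/20)·11 + (1/20)·15 + (9/20)·21
     = 23/2

23/2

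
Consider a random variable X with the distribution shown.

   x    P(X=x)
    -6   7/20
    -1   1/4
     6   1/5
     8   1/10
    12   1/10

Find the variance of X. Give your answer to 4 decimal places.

E[X] = (7/20)·(-6) + (1/4)·(-1) + (1/5)·6 + (1/10)·8 + (1/10)·12 = 17/20
E[X²] = (7/20)·36 + (1/4)·1 + (1/5)·36 + (1/10)·64 + (1/10)·144 = 817/20
Var(X) = 817/20 − (17/20)² = 16051/400 ≈ 40.1275

40.1275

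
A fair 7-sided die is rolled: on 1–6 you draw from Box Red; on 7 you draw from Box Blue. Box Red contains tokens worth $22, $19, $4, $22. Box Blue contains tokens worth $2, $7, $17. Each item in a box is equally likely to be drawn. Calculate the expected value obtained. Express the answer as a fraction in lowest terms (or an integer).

655/42 dollars

E[X | Box Red] = (22 + 19 + 4 + 22)/4 = 67/4
E[X | Box Blue] = (2 + 7 + 17)/3 = 26/3
E[X] = (6/7)·67/4 + (1/7)·26/3 = 655/42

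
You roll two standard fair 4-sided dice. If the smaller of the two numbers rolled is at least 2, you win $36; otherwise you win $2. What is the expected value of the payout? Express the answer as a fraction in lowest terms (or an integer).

E[payout] = (7/16)·2 + (9/16)·36 = 169/8

169/8 dollars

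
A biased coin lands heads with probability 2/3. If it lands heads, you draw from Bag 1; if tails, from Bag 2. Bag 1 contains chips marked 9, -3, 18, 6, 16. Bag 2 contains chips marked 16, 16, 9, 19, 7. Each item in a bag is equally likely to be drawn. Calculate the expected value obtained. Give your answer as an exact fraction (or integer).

E[X | Bag 1] = (9 − 3 + 18 + 6 + 16)/5 = 46/5
E[X | Bag 2] = (16 + 16 + 9 + 19 + 7)/5 = 67/5
E[X] = (2/3)·46/5 + (1/3)·67/5 = 53/5

53/5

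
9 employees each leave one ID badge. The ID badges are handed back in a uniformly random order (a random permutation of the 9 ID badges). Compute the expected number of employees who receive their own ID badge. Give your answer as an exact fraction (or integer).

Let Xᵢ = 1 if person i gets their own ID badge. For each i, P(Xᵢ=1) = 1/9.
By linearity of expectation, E[X₁+…+X_9] = 9·(1/9) = 1.

1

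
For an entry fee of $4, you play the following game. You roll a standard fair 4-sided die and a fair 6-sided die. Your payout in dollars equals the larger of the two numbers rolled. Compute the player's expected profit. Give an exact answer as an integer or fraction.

-1/12 dollars

Distribution of the larger of the two numbers rolled: 1 w.p. 1/24, 2 w.p. 1/8, 3 w.p. 5/24, 4 w.p. 7/24, 5 w.p. 1/6, 6 w.p. 1/6
E[payout] = (1/24)·1 + (1/8)·2 + (5/24)·3 + (7/24)·4 + (1/6)·5 + (1/6)·6 = 47/12
Expected profit = 47/12 − 4 = -1/12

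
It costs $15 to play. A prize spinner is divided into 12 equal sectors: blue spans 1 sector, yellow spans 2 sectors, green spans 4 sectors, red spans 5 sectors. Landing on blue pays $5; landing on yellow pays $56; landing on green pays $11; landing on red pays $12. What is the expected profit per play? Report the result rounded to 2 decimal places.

E[payout] = (1/12)·5 + (2/12)·56 + (4/12)·11 + (5/12)·12 = 221/12
Expected profit = 221/12 − 15 = 41/12 ≈ $3.42

$3.42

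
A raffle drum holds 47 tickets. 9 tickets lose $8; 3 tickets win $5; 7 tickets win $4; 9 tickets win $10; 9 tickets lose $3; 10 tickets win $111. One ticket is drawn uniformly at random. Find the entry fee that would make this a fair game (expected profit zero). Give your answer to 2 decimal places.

E[payout] = (9/47)·(-8) + (3/47)·5 + (7/47)·4 + (9/47)·10 + (9/47)·(-3) + (10/47)·111 = 1144/47
Fair fee = E[payout] = 1144/47 ≈ $24.34

$24.34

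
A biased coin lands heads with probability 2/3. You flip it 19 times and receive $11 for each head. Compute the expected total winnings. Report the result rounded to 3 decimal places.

E[#heads] = 19·2/3 = 38/3 (linearity over flips).
E[winnings] = 11·38/3 = 418/3.
≈ 139.333

$139.333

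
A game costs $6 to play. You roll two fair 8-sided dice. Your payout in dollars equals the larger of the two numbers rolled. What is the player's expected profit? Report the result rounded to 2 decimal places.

Distribution of the larger of the two numbers rolled: 1 w.p. 1/64, 2 w.p. 3/64, 3 w.p. 5/64, 4 w.p. 7/64, 5 w.p. 9/64, 6 w.p. 11/64, …
E[payout] = (1/64)·1 + (3/64)·2 + (5/64)·3 + (7/64)·4 + (9/64)·5 + (11/64)·6 + (13/64)·7 + (15/64)·8 = 93/16
Expected profit = 93/16 − 6 = -3/16 ≈ -$0.19

-$0.19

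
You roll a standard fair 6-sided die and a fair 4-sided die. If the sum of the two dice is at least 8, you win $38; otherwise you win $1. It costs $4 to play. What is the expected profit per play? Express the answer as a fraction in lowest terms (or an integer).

E[payout] = (3/4)·1 + (1/4)·38 = 41/4
Expected profit = 41/4 − 4 = 25/4

25/4 dollars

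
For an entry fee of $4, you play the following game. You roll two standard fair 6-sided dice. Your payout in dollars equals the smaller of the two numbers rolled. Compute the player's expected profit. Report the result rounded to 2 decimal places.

Distribution of the smaller of the two numbers rolled: 1 w.p. 11/36, 2 w.p. 1/4, 3 w.p. 7/36, 4 w.p. 5/36, 5 w.p. 1/12, 6 w.p. 1/36
E[payout] = (11/36)·1 + (1/4)·2 + (7/36)·3 + (5/36)·4 + (1/12)·5 + (1/36)·6 = 91/36
Expected profit = 91/36 − 4 = -53/36 ≈ -$1.47

-$1.47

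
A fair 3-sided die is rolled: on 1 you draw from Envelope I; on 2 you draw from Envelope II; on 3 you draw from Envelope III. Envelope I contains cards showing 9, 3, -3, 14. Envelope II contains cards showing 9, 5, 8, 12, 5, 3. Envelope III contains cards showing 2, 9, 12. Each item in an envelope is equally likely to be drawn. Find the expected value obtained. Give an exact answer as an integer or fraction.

245/36

E[X | Envelope I] = (9 + 3 − 3 + 14)/4 = 23/4
E[X | Envelope II] = (9 + 5 + 8 + 12 + 5 + 3)/6 = 7
E[X | Envelope III] = (2 + 9 + 12)/3 = 23/3
E[X] = (1/3)·23/4 + (1/3)·7 + (1/3)·23/3 = 245/36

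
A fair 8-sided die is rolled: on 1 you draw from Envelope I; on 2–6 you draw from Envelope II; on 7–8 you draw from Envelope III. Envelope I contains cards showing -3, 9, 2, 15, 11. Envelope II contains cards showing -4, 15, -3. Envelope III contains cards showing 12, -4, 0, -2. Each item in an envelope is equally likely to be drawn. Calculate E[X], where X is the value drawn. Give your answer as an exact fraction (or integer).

347/120

E[X | Envelope I] = (-3 + 9 + 2 + 15 + 11)/5 = 34/5
E[X | Envelope II] = (-4 + 15 − 3)/3 = 8/3
E[X | Envelope III] = (12 − 4 + 0 − 2)/4 = 3/2
E[X] = (1/8)·34/5 + (5/8)·8/3 + (1/4)·3/2 = 347/120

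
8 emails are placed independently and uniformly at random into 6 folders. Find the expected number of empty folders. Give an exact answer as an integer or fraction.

Let Xⱼ=1 if folder j is empty. P(Xⱼ=1) = ((6-1)/6)^8 = 390625/1679616.
By linearity, E[#empty] = 6·390625/1679616 = 390625/279936.

390625/279936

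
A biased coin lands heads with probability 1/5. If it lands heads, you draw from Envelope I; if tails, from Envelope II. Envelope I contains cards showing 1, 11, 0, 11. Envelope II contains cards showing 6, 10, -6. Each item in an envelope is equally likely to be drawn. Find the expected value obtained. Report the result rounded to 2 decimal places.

E[X | Envelope I] = (1 + 11 + 0 + 11)/4 = 23/4
E[X | Envelope II] = (6 + 10 − 6)/3 = 10/3
E[X] = (1/5)·23/4 + (4/5)·10/3 = 229/60 ≈ 3.82

3.82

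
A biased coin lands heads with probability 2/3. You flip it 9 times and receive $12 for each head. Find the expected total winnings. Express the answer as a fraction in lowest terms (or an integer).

E[#heads] = 9·2/3 = 6 (linearity over flips).
E[winnings] = 12·6 = 72.

$72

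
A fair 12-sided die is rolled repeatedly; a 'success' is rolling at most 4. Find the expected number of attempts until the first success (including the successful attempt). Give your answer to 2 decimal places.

For a geometric distribution, E[trials] = 1/p = 1/(1/3) = 3.
≈ 3.00

3.00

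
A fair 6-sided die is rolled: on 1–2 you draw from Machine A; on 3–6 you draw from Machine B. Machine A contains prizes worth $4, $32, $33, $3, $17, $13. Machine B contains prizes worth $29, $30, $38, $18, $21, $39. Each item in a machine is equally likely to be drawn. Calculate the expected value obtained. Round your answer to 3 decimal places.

$25.111

E[X | Machine A] = (4 + 32 + 33 + 3 + 17 + 13)/6 = 17
E[X | Machine B] = (29 + 30 + 38 + 18 + 21 + 39)/6 = 175/6
E[X] = (1/3)·17 + (2/3)·175/6 = 226/9 ≈ 25.111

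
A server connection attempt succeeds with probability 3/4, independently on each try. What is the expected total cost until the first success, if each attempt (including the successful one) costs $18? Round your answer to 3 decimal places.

E[#attempts] = 1/p = 4/3; E[cost] = 18·4/3 = 24.
≈ 24.000

$24.000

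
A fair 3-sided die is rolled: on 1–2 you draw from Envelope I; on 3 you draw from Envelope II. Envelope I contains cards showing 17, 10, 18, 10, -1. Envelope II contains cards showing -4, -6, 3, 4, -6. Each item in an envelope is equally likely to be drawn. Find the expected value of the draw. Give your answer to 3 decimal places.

6.600

E[X | Envelope I] = (17 + 10 + 18 + 10 − 1)/5 = 54/5
E[X | Envelope II] = (-4 − 6 + 3 + 4 − 6)/5 = -9/5
E[X] = (2/3)·54/5 + (1/3)·(-9/5) = 33/5 ≈ 6.600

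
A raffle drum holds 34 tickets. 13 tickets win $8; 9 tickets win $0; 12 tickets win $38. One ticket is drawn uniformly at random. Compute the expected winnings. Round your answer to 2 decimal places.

E[payout] = (13/34)·8 + (9/34)·0 + (12/34)·38 = 280/17
≈ $16.47

$16.47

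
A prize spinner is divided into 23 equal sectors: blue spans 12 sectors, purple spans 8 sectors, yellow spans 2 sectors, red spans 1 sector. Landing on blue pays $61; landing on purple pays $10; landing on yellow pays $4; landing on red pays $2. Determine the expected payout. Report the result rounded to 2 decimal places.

$35.74

E[payout] = (12/23)·61 + (8/23)·10 + (2/23)·4 + (1/23)·2 = 822/23
≈ $35.74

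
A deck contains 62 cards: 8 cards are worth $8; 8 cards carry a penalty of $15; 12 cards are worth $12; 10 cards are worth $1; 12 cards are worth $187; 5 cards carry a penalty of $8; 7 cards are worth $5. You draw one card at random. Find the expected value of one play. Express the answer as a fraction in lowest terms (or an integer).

2337/62 dollars

E[payout] = (8/62)·8 + (8/62)·(-15) + (12/62)·12 + (10/62)·1 + (12/62)·187 + (5/62)·(-8) + (7/62)·5 = 2337/62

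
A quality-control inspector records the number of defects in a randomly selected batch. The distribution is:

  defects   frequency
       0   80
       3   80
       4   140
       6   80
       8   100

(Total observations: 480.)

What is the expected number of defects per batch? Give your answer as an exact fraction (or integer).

Total = 480, so P(defects=0) = 80/480, etc.
E[X] = (1/6)·0 + (1/6)·3 + (7/24)·4 + (1/6)·6 + (5/24)·8
     = 13/3

13/3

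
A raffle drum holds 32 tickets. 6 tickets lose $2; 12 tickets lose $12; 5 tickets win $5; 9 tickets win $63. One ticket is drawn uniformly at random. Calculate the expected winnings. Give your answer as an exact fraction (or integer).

109/8 dollars

E[payout] = (6/32)·(-2) + (12/32)·(-12) + (5/32)·5 + (9/32)·63 = 109/8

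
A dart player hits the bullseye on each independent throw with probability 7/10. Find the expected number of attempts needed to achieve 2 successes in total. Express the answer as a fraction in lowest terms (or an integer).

20/7

By linearity (sum of 2 independent geometric waits), E[trials] = 2/p = 2/(7/10) = 20/7.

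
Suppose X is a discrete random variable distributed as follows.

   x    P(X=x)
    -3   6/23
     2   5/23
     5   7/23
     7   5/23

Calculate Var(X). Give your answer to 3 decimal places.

E[X] = (6/23)·(-3) + (5/23)·2 + (7/23)·5 + (5/23)·7 = 62/23
E[X²] = (6/23)·9 + (5/23)·4 + (7/23)·25 + (5/23)·49 = 494/23
Var(X) = 494/23 − (62/23)² = 7518/529 ≈ 14.212

14.212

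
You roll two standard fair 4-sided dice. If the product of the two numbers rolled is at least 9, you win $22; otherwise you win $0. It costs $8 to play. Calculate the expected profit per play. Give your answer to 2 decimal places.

-$2.50

E[payout] = (3/4)·0 + (1/4)·22 = 11/2
Expected profit = 11/2 − 8 = -5/2 ≈ -$2.50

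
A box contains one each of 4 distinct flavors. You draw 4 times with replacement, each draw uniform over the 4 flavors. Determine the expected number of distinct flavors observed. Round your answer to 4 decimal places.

Let Xⱼ=1 if type j appears at least once. P(Xⱼ=1) = 1 − ((4−1)/4)^4 = 175/256.
E[#distinct] = 4·175/256 = 175/64.
≈ 2.7344

2.7344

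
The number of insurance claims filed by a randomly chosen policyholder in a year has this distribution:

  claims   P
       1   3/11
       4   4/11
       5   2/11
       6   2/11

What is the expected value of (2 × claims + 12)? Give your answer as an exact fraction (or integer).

214/11

E[2x+12] = (3/11)·14 + (4/11)·20 + (2/11)·22 + (2/11)·24
     = 214/11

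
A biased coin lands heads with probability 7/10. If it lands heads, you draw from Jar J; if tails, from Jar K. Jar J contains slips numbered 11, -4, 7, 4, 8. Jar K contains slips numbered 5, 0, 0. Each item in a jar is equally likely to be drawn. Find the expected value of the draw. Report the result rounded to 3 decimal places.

E[X | Jar J] = (11 − 4 + 7 + 4 + 8)/5 = 26/5
E[X | Jar K] = (5 + 0 + 0)/3 = 5/3
E[X] = (7/10)·26/5 + (3/10)·5/3 = 207/50 ≈ 4.140

4.140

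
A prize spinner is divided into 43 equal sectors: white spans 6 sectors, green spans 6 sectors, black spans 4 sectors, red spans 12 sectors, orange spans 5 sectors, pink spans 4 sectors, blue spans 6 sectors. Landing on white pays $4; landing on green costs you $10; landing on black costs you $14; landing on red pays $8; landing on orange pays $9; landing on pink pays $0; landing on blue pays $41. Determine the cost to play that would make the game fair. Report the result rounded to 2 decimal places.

$6.86

E[payout] = (6/43)·4 + (6/43)·(-10) + (4/43)·(-14) + (12/43)·8 + (5/43)·9 + (4/43)·0 + (6/43)·41 = 295/43
Fair fee = E[payout] = 295/43 ≈ $6.86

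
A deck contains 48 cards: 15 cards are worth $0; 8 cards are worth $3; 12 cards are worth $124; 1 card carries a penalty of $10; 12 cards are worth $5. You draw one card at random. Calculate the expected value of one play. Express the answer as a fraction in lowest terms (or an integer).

E[payout] = (15/48)·0 + (8/48)·3 + (12/48)·124 + (1/48)·(-10) + (12/48)·5 = 781/24

781/24 dollars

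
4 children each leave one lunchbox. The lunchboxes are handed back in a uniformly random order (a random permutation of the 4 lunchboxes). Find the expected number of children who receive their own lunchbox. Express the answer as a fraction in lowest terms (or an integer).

Let Xᵢ = 1 if person i gets their own lunchbox. For each i, P(Xᵢ=1) = 1/4.
By linearity of expectation, E[X₁+…+X_4] = 4·(1/4) = 1.

1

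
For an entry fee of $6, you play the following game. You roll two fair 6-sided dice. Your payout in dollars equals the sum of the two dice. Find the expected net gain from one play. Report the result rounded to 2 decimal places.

$1.00

Distribution of the sum of the two dice: 2 w.p. 1/36, 3 w.p. 1/18, 4 w.p. 1/12, 5 w.p. 1/9, 6 w.p. 5/36, 7 w.p. 1/6, …
E[payout] = (1/36)·2 + (1/18)·3 + (1/12)·4 + (1/9)·5 + (5/36)·6 + (1/6)·7 + (5/36)·8 + (1/9)·9 + (1/12)·10 + (1/18)·11 + (1/36)·12 = 7
Expected profit = 7 − 6 = 1 ≈ $1.00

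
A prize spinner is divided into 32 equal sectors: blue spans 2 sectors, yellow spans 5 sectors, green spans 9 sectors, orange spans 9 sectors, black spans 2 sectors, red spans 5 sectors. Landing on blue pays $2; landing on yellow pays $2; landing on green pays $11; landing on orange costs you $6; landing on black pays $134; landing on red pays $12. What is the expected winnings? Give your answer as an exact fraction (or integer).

E[payout] = (2/32)·2 + (5/32)·2 + (9/32)·11 + (9/32)·(-6) + (2/32)·134 + (5/32)·12 = 387/32

387/32 dollars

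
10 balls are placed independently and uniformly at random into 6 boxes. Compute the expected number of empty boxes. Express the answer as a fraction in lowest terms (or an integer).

9765625/10077696

Let Xⱼ=1 if box j is empty. P(Xⱼ=1) = ((6-1)/6)^10 = 9765625/60466176.
By linearity, E[#empty] = 6·9765625/60466176 = 9765625/10077696.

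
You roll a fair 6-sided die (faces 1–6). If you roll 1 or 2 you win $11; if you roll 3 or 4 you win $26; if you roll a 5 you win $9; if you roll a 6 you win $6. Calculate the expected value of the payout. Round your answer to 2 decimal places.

E[payout] = (1/6)·6 + (1/6)·9 + (1/3)·11 + (1/3)·26 = 89/6
≈ $14.83

$14.83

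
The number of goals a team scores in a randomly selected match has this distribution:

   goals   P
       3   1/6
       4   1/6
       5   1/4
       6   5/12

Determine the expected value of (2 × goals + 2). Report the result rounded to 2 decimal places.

E[2x+2] = (1/6)·8 + (1/6)·10 + (1/4)·12 + (5/12)·14
     = 71/6 ≈ 11.83

11.83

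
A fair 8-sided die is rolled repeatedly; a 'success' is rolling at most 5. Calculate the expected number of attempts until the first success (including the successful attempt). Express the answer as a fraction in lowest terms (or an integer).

For a geometric distribution, E[trials] = 1/p = 1/(5/8) = 8/5.

8/5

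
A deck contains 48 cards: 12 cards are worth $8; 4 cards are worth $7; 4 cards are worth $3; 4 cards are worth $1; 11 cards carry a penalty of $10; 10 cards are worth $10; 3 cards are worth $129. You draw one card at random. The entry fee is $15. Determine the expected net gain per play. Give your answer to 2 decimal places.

E[payout] = (12/48)·8 + (4/48)·7 + (4/48)·3 + (4/48)·1 + (11/48)·(-10) + (10/48)·10 + (3/48)·129 = 517/48
Expected profit = 517/48 − 15 = -203/48 ≈ -$4.23

-$4.23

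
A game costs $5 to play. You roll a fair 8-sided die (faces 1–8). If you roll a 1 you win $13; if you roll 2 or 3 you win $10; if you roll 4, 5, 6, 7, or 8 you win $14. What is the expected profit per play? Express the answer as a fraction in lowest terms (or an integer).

E[payout] = (1/4)·10 + (1/8)·13 + (5/8)·14 = 103/8
Expected profit = 103/8 − 5 = 63/8

63/8 dollars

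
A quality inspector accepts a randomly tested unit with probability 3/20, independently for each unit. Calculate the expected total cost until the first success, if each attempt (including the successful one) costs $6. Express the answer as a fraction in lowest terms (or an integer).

$40

E[#attempts] = 1/p = 20/3; E[cost] = 6·20/3 = 40.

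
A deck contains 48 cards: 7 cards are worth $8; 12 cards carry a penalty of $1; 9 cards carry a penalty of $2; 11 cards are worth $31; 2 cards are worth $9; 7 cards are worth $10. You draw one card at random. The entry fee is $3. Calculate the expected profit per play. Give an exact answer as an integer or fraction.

E[payout] = (7/48)·8 + (12/48)·(-1) + (9/48)·(-2) + (11/48)·31 + (2/48)·9 + (7/48)·10 = 455/48
Expected profit = 455/48 − 3 = 311/48

311/48 dollars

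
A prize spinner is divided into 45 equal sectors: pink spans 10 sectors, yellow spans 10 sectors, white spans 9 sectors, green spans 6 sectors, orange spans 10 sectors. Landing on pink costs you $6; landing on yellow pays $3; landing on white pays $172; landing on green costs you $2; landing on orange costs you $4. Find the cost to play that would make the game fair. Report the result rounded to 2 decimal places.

E[payout] = (10/45)·(-6) + (10/45)·3 + (9/45)·172 + (6/45)·(-2) + (10/45)·(-4) = 1466/45
Fair fee = E[payout] = 1466/45 ≈ $32.58

$32.58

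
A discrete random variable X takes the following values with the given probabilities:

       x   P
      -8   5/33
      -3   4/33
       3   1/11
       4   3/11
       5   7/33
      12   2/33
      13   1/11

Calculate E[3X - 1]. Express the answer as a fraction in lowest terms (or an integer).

E[3x-1] = (5/33)·(-25) + (4/33)·(-10) + (1/11)·8 + (3/11)·11 + (7/33)·14 + (2/33)·35 + (1/11)·38
     = 80/11

80/11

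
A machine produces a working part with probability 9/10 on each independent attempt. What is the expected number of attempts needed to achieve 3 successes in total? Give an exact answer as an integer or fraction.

By linearity (sum of 3 independent geometric waits), E[trials] = 3/p = 3/(9/10) = 10/3.

10/3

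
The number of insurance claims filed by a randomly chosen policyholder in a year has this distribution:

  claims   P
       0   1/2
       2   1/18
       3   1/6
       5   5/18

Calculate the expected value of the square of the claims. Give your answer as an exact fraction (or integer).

26/3

E[X²] = (1/2)·0 + (1/18)·4 + (1/6)·9 + (5/18)·25
     = 26/3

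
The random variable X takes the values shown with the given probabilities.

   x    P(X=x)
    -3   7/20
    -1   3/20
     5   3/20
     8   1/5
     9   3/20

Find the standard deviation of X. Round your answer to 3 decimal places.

5.074

E[X] = 5/2, E[X²] = 32
Var(X) = E[X²] − (E[X])² = 32 − 25/4 = 103/4
SD(X) = √(103/4) ≈ 5.074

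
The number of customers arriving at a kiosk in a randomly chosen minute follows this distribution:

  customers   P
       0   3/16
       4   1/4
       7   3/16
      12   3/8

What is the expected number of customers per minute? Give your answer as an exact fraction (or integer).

E[X] = (3/16)·0 + (1/4)·4 + (3/16)·7 + (3/8)·12
     = 109/16

109/16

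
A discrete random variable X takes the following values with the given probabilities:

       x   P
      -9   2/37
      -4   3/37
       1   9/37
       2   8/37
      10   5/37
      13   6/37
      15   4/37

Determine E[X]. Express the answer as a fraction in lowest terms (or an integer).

183/37

E[X] = (2/37)·(-9) + (3/37)·(-4) + (9/37)·1 + (8/37)·2 + (5/37)·10 + (6/37)·13 + (4/37)·15
     = 183/37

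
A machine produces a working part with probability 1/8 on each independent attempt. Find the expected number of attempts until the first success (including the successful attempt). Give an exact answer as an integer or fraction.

8

For a geometric distribution, E[trials] = 1/p = 1/(1/8) = 8.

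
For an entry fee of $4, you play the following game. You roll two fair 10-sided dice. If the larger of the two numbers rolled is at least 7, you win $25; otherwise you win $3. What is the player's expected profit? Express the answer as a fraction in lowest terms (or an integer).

327/25 dollars

E[payout] = (9/25)·3 + (16/25)·25 = 427/25
Expected profit = 427/25 − 4 = 327/25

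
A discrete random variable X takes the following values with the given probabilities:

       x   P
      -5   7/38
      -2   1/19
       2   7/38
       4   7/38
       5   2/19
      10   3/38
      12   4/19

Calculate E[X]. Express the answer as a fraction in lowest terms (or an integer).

149/38

E[X] = (7/38)·(-5) + (1/19)·(-2) + (7/38)·2 + (7/38)·4 + (2/19)·5 + (3/38)·10 + (4/19)·12
     = 149/38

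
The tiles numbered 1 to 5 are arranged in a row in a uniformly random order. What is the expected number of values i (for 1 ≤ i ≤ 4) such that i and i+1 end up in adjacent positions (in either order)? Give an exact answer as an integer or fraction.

For each i ∈ {1,…,4}, let Xᵢ = 1 if i and i+1 are adjacent. P(Xᵢ=1) = 2·(5−1)!/5! = 2/5.
By linearity, E[ΣXᵢ] = (4)·(2/5) = 8/5.

8/5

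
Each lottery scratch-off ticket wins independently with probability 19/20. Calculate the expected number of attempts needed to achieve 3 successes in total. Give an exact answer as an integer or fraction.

60/19

By linearity (sum of 3 independent geometric waits), E[trials] = 3/p = 3/(19/20) = 60/19.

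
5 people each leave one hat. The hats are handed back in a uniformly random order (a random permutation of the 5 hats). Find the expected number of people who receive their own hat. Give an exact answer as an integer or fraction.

1

Let Xᵢ = 1 if person i gets their own hat. For each i, P(Xᵢ=1) = 1/5.
By linearity of expectation, E[X₁+…+X_5] = 5·(1/5) = 1.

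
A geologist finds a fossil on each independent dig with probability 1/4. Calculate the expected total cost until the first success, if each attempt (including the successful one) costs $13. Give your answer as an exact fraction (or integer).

$52

E[#attempts] = 1/p = 4; E[cost] = 13·4 = 52.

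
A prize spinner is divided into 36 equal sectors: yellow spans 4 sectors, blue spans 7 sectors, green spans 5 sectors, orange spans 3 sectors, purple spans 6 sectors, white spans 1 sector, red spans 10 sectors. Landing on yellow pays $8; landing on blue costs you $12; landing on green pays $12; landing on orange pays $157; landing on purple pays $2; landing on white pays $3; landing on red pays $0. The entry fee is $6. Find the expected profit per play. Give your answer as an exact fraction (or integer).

139/18 dollars

E[payout] = (4/36)·8 + (7/36)·(-12) + (5/36)·12 + (3/36)·157 + (6/36)·2 + (1/36)·3 + (10/36)·0 = 247/18
Expected profit = 247/18 − 6 = 139/18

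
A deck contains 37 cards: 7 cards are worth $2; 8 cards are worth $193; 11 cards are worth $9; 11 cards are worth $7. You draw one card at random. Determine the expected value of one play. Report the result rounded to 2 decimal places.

E[payout] = (7/37)·2 + (8/37)·193 + (11/37)·9 + (11/37)·7 = 1734/37
≈ $46.86

$46.86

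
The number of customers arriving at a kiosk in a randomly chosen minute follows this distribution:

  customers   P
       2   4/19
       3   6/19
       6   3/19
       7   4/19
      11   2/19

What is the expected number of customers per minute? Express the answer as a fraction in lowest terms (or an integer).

94/19

E[X] = (4/19)·2 + (6/19)·3 + (3/19)·6 + (4/19)·7 + (2/19)·11
     = 94/19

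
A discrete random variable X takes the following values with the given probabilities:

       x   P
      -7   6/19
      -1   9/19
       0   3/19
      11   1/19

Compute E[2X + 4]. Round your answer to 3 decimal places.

E[2x+4] = (6/19)·(-10) + (9/19)·2 + (3/19)·4 + (1/19)·26
     = -4/19 ≈ -0.211

-0.211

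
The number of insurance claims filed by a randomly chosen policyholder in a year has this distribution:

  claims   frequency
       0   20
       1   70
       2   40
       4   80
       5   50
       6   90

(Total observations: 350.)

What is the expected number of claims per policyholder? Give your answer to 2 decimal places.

3.60

Total = 350, so P(claims=0) = 20/350, etc.
E[X] = (2/35)·0 + (1/5)·1 + (4/35)·2 + (8/35)·4 + (1/7)·5 + (9/35)·6
     = 18/5 ≈ 3.60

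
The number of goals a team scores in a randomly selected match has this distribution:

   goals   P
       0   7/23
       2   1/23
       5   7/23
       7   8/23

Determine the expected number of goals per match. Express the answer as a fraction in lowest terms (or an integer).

E[X] = (7/23)·0 + (1/23)·2 + (7/23)·5 + (8/23)·7
     = 93/23

93/23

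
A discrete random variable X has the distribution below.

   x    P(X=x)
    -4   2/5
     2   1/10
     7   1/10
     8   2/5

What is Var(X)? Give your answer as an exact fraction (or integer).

E[X] = (2/5)·(-4) + (1/10)·2 + (1/10)·7 + (2/5)·8 = 5/2
E[X²] = (2/5)·16 + (1/10)·4 + (1/10)·49 + (2/5)·64 = 373/10
Var(X) = 373/10 − (5/2)² = 621/20

621/20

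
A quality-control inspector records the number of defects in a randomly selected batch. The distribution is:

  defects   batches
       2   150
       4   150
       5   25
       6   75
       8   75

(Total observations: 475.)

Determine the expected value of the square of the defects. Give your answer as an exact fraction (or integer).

Total = 475, so P(defects=2) = 150/475, etc.
E[X²] = (6/19)·4 + (6/19)·16 + (1/19)·25 + (3/19)·36 + (3/19)·64
     = 445/19

445/19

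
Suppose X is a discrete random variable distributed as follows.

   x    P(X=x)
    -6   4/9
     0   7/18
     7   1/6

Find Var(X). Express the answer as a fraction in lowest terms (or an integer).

E[X] = (4/9)·(-6) + (7/18)·0 + (1/6)·7 = -3/2
E[X²] = (4/9)·36 + (7/18)·0 + (1/6)·49 = 145/6
Var(X) = 145/6 − (-3/2)² = 263/12

263/12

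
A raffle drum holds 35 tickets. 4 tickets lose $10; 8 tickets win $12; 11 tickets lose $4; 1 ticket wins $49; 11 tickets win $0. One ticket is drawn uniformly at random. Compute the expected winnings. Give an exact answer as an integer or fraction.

E[payout] = (4/35)·(-10) + (8/35)·12 + (11/35)·(-4) + (1/35)·49 + (11/35)·0 = 61/35

61/35 dollars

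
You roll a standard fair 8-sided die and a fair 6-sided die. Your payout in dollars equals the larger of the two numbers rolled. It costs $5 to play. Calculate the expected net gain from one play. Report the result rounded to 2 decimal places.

Distribution of the larger of the two numbers rolled: 1 w.p. 1/48, 2 w.p. 1/16, 3 w.p. 5/48, 4 w.p. 7/48, 5 w.p. 3/16, 6 w.p. 11/48, …
E[payout] = (1/48)·1 + (1/16)·2 + (5/48)·3 + (7/48)·4 + (3/16)·5 + (11/48)·6 + (1/8)·7 + (1/8)·8 = 251/48
Expected profit = 251/48 − 5 = 11/48 ≈ $0.23

$0.23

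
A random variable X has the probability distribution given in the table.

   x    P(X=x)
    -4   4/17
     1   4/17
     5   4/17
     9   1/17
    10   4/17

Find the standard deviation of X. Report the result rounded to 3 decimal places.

5.190

E[X] = 57/17, E[X²] = 649/17
Var(X) = E[X²] − (E[X])² = 649/17 − 3249/289 = 7784/289
SD(X) = √(7784/289) ≈ 5.190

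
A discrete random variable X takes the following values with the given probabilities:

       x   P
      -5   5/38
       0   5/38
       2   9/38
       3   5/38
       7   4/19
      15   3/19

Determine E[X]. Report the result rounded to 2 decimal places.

4.05

E[X] = (5/38)·(-5) + (5/38)·0 + (9/38)·2 + (5/38)·3 + (4/19)·7 + (3/19)·15
     = 77/19 ≈ 4.05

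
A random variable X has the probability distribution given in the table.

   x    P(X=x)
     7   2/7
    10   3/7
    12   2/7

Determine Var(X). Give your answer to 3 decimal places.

3.633

E[X] = (2/7)·7 + (3/7)·10 + (2/7)·12 = 68/7
E[X²] = (2/7)·49 + (3/7)·100 + (2/7)·144 = 98
Var(X) = 98 − (68/7)² = 178/49 ≈ 3.633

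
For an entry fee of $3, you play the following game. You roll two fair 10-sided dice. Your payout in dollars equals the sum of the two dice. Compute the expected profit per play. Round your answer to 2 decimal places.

$8.00

Distribution of the sum of the two dice: 2 w.p. 1/100, 3 w.p. 1/50, 4 w.p. 3/100, 5 w.p. 1/25, 6 w.p. 1/20, 7 w.p. 3/50, …
E[payout] = (1/100)·2 + (1/50)·3 + (3/100)·4 + (1/25)·5 + (1/20)·6 + (3/50)·7 + (7/100)·8 + (2/25)·9 + (9/100)·10 + (1/10)·11 + (9/100)·12 + (2/25)·13 + (7/100)·14 + (3/50)·15 + (1/20)·16 + (1/25)·17 + (3/100)·18 + (1/50)·19 + (1/100)·20 = 11
Expected profit = 11 − 3 = 8 ≈ $8.00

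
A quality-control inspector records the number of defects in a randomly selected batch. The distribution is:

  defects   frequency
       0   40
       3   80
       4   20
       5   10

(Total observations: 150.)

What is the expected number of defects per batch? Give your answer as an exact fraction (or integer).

Total = 150, so P(defects=0) = 40/150, etc.
E[X] = (4/15)·0 + (8/15)·3 + (2/15)·4 + (1/15)·5
     = 37/15

37/15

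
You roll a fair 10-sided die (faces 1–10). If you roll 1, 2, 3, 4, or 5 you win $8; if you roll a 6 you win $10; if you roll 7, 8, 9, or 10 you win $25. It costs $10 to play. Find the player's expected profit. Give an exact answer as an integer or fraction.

E[payout] = (1/2)·8 + (1/10)·10 + (2/5)·25 = 15
Expected profit = 15 − 10 = 5

$5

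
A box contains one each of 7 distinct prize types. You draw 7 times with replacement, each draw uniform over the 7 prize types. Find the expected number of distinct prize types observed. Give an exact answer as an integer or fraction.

Let Xⱼ=1 if type j appears at least once. P(Xⱼ=1) = 1 − ((7−1)/7)^7 = 543607/823543.
E[#distinct] = 7·543607/823543 = 543607/117649.

543607/117649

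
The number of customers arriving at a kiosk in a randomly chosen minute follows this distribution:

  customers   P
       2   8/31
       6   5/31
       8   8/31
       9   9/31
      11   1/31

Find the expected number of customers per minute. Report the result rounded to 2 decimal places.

E[X] = (8/31)·2 + (5/31)·6 + (8/31)·8 + (9/31)·9 + (1/31)·11
     = 202/31 ≈ 6.52

6.52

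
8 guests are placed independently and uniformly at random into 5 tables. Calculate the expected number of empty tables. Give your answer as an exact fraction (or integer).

Let Xⱼ=1 if table j is empty. P(Xⱼ=1) = ((5-1)/5)^8 = 65536/390625.
By linearity, E[#empty] = 5·65536/390625 = 65536/78125.

65536/78125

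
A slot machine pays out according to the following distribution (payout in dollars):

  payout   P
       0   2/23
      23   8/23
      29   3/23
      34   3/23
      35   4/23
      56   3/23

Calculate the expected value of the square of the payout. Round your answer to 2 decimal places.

E[X²] = (2/23)·0 + (8/23)·529 + (3/23)·841 + (3/23)·1156 + (4/23)·1225 + (3/23)·3136
     = 24531/23 ≈ 1066.57

1066.57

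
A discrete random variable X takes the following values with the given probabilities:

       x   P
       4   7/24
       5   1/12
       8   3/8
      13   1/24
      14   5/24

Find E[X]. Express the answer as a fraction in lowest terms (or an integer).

E[X] = (7/24)·4 + (1/12)·5 + (3/8)·8 + (1/24)·13 + (5/24)·14
     = 193/24

193/24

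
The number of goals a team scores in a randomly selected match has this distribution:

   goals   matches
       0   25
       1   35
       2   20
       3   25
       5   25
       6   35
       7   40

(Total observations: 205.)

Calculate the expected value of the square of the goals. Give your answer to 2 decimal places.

20.41

Total = 205, so P(goals=0) = 25/205, etc.
E[X²] = (5/41)·0 + (7/41)·1 + (4/41)·4 + (5/41)·9 + (5/41)·25 + (7/41)·36 + (8/41)·49
     = 837/41 ≈ 20.41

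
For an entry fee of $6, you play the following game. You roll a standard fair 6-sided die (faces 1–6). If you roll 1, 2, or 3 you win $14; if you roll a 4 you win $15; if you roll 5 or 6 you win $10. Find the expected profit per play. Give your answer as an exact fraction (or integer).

41/6 dollars

E[payout] = (1/3)·10 + (1/2)·14 + (1/6)·15 = 77/6
Expected profit = 77/6 − 6 = 41/6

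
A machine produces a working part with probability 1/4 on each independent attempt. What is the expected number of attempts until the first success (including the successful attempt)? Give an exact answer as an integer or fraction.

For a geometric distribution, E[trials] = 1/p = 1/(1/4) = 4.

4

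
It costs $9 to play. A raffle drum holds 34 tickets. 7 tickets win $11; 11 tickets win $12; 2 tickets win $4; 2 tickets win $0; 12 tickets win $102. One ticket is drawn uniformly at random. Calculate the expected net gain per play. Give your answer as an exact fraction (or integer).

E[payout] = (7/34)·11 + (11/34)·12 + (2/34)·4 + (2/34)·0 + (12/34)·102 = 1441/34
Expected profit = 1441/34 − 9 = 1135/34

1135/34 dollars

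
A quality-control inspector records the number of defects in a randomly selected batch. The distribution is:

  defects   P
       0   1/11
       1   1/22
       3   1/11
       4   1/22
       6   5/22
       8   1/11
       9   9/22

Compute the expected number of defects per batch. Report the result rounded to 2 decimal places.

6.27

E[X] = (1/11)·0 + (1/22)·1 + (1/11)·3 + (1/22)·4 + (5/22)·6 + (1/11)·8 + (9/22)·9
     = 69/11 ≈ 6.27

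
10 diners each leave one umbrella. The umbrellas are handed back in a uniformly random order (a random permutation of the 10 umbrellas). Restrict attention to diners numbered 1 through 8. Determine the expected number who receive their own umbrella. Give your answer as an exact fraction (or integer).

4/5

Let Xᵢ = 1 if person i gets their own umbrella. For each i, P(Xᵢ=1) = 1/10.
By linearity of expectation, E[X₁+…+X_8] = 8·(1/10) = 4/5.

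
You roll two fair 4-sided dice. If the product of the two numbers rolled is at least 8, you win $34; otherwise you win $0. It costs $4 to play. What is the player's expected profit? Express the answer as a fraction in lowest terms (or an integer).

35/4 dollars

E[payout] = (5/8)·0 + (3/8)·34 = 51/4
Expected profit = 51/4 − 4 = 35/4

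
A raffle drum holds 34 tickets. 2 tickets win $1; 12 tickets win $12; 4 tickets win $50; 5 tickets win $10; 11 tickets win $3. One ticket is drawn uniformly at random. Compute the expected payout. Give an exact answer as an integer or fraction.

E[payout] = (2/34)·1 + (12/34)·12 + (4/34)·50 + (5/34)·10 + (11/34)·3 = 429/34

429/34 dollars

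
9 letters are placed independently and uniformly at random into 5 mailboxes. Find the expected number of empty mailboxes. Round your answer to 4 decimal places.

0.6711

Let Xⱼ=1 if mailbox j is empty. P(Xⱼ=1) = ((5-1)/5)^9 = 262144/1953125.
By linearity, E[#empty] = 5·262144/1953125 = 262144/390625.
≈ 0.6711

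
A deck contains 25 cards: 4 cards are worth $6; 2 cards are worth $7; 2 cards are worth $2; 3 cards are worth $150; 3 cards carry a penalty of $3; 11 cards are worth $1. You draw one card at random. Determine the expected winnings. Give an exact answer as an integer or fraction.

494/25 dollars

E[payout] = (4/25)·6 + (2/25)·7 + (2/25)·2 + (3/25)·150 + (3/25)·(-3) + (11/25)·1 = 494/25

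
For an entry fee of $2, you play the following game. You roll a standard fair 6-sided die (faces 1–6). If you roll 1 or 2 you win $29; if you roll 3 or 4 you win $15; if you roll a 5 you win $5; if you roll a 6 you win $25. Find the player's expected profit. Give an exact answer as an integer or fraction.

E[payout] = (1/6)·5 + (1/3)·15 + (1/6)·25 + (1/3)·29 = 59/3
Expected profit = 59/3 − 2 = 53/3

53/3 dollars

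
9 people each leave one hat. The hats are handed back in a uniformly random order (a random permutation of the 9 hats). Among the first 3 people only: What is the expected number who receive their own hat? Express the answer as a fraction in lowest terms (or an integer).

1/3

Let Xᵢ = 1 if person i gets their own hat. For each i, P(Xᵢ=1) = 1/9.
By linearity of expectation, E[X₁+…+X_3] = 3·(1/9) = 1/3.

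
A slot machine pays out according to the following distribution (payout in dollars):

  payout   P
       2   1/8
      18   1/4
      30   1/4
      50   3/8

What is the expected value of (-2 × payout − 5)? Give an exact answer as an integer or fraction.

E[-2x-5] = (1/8)·(-9) + (1/4)·(-41) + (1/4)·(-65) + (3/8)·(-105)
     = -67

-67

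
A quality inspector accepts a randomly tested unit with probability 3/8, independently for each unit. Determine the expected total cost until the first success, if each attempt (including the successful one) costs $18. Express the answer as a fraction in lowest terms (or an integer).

E[#attempts] = 1/p = 8/3; E[cost] = 18·8/3 = 48.

$48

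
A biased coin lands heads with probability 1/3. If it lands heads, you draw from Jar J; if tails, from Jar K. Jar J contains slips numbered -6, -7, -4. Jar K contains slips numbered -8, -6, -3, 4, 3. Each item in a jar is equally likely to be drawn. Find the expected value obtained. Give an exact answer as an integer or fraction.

E[X | Jar J] = (-6 − 7 − 4)/3 = -17/3
E[X | Jar K] = (-8 − 6 − 3 + 4 + 3)/5 = -2
E[X] = (1/3)·(-17/3) + (2/3)·(-2) = -29/9

-29/9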